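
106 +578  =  684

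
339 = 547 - 208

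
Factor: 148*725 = 107300=2^2*5^2*29^1*37^1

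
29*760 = 22040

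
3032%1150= 732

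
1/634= 1/634 = 0.00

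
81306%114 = 24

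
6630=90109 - 83479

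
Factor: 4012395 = 3^1*5^1*267493^1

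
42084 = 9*4676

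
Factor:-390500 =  - 2^2*5^3*11^1*71^1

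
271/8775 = 271/8775=0.03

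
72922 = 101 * 722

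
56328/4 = 14082=14082.00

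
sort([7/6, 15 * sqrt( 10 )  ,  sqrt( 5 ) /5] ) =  [sqrt(5)/5,7/6, 15*sqrt(10)] 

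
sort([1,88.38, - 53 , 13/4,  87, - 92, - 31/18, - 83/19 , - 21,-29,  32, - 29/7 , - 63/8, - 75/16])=[ - 92, - 53, - 29  , - 21, - 63/8,-75/16 , - 83/19, - 29/7, - 31/18,1,13/4, 32, 87,88.38 ]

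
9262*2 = 18524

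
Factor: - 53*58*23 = -70702 = - 2^1*23^1*29^1*53^1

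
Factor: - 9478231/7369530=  - 1354033/1052790 = - 2^( -1)*3^ ( - 1)*5^( - 1)*17^1*19^( - 1 )*23^1*1847^( - 1)*3463^1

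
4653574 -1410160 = 3243414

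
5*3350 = 16750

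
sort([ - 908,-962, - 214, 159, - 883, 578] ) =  [ - 962, - 908, - 883,  -  214,159, 578 ]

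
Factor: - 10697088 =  - 2^7 * 3^1 * 89^1*313^1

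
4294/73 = 4294/73= 58.82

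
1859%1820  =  39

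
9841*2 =19682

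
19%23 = 19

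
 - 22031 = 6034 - 28065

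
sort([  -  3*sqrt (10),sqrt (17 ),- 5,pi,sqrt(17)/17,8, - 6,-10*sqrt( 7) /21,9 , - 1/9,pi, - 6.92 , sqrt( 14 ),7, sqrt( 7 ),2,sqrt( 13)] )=[ -3*sqrt( 10),  -  6.92 ,  -  6,-5, - 10*sqrt( 7) /21,  -  1/9, sqrt( 17)/17,2,sqrt(7 ), pi,pi,sqrt (13 ),sqrt( 14 ),sqrt(17),  7,8,9 ] 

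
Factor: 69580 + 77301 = 7^1*20983^1 = 146881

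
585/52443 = 65/5827 = 0.01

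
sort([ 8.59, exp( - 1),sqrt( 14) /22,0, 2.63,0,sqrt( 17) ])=[0, 0,sqrt(14)/22,exp( -1),2.63,sqrt( 17),  8.59]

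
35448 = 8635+26813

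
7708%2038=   1594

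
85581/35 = 85581/35 =2445.17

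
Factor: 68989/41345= 5^( - 1 )*19^1*3631^1*8269^(-1 )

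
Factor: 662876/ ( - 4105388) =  - 165719/1026347 = - 7^( - 1)* 151^( - 1) * 971^( - 1)*165719^1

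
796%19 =17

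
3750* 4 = 15000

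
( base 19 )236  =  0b1100010001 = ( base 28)101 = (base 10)785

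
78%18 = 6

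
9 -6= 3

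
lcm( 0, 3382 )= 0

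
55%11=0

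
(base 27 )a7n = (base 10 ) 7502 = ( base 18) 152E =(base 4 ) 1311032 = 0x1d4e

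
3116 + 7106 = 10222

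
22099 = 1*22099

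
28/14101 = 28/14101 = 0.00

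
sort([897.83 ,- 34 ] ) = [ - 34,  897.83 ]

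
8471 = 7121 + 1350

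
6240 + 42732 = 48972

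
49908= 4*12477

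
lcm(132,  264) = 264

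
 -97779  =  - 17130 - 80649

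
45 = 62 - 17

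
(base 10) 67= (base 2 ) 1000011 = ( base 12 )57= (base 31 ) 25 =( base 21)34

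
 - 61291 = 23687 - 84978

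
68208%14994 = 8232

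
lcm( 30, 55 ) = 330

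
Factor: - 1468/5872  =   - 1/4 = - 2^ ( - 2 ) 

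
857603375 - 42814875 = 814788500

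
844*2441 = 2060204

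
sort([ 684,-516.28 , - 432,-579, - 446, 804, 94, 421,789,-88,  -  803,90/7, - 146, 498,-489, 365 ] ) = [ - 803,  -  579, - 516.28, -489, - 446 ,-432, - 146,-88, 90/7,94, 365, 421,498,684,  789, 804 ] 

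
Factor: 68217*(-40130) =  - 2^1*3^1 * 5^1 * 4013^1*22739^1 = - 2737548210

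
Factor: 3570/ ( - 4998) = - 5^1*7^( - 1 ) = - 5/7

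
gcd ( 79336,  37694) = 94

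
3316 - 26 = 3290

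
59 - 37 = 22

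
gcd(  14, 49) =7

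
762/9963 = 254/3321= 0.08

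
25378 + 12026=37404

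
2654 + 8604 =11258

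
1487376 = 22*67608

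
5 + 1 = 6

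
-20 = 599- 619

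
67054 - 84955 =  - 17901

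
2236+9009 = 11245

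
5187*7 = 36309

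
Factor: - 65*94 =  - 2^1*5^1*13^1*47^1 = - 6110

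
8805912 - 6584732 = 2221180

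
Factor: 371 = 7^1*53^1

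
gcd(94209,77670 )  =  3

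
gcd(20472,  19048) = 8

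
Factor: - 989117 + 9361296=19^1 *440641^1 = 8372179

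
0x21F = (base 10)543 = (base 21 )14i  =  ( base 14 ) 2ab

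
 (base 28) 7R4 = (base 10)6248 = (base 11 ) 4770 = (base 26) 968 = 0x1868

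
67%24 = 19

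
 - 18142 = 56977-75119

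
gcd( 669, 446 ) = 223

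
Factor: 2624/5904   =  4/9 = 2^2*3^( - 2 ) 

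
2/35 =2/35= 0.06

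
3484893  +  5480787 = 8965680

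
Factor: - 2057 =- 11^2*17^1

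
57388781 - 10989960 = 46398821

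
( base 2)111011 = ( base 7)113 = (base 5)214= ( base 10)59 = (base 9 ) 65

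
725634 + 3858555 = 4584189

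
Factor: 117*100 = 11700 = 2^2*3^2*5^2 * 13^1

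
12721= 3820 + 8901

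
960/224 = 4+2/7= 4.29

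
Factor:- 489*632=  - 309048 = -  2^3*3^1*79^1*163^1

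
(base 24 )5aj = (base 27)487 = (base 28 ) 403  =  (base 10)3139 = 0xc43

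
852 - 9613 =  - 8761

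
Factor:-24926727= - 3^1*7^1 * 19^1*62473^1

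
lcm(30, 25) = 150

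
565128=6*94188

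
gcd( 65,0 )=65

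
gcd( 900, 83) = 1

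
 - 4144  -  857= - 5001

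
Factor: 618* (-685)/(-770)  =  3^1*7^( - 1 )*11^( - 1)*103^1*137^1 = 42333/77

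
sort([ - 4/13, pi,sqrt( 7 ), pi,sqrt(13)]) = [ - 4/13, sqrt(7 ), pi, pi,sqrt(13) ]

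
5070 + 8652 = 13722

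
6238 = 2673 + 3565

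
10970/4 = 2742 + 1/2  =  2742.50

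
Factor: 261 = 3^2 * 29^1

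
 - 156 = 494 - 650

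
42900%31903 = 10997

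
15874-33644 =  - 17770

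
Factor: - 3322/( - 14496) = 11/48   =  2^(-4)*3^(-1 )*11^1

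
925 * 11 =10175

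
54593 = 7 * 7799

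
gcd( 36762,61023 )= 3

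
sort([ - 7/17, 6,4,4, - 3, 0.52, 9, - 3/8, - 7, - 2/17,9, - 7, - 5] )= [ - 7, - 7, -5,-3,- 7/17, - 3/8, - 2/17, 0.52, 4, 4, 6,  9,9 ]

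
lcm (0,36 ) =0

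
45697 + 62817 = 108514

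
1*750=750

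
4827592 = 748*6454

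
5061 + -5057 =4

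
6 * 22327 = 133962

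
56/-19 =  - 3 + 1/19 = - 2.95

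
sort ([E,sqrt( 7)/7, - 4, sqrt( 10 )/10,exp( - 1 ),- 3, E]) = [ - 4 , - 3, sqrt(10 )/10, exp( - 1 ),sqrt( 7 )/7, E, E]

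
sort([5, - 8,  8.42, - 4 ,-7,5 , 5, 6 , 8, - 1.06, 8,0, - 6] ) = [ - 8, - 7,-6 , - 4,  -  1.06, 0, 5,5, 5, 6, 8, 8 , 8.42 ] 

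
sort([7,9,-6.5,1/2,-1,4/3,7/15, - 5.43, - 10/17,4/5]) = [ - 6.5, - 5.43 ,  -  1,  -  10/17,7/15,  1/2, 4/5,  4/3,7,9]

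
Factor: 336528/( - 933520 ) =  - 3^3*5^(  -  1 )*7^( - 1 )*19^1*41^1*1667^( - 1) = - 21033/58345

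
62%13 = 10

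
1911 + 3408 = 5319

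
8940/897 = 2980/299=9.97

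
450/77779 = 450/77779= 0.01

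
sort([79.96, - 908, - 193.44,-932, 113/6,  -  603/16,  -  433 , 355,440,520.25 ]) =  [-932, - 908, - 433, - 193.44,  -  603/16 , 113/6, 79.96, 355,440,520.25 ]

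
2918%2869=49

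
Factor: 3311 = 7^1*11^1*43^1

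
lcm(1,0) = 0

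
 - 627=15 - 642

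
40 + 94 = 134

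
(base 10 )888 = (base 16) 378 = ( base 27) 15o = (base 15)3E3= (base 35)pd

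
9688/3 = 3229 + 1/3 = 3229.33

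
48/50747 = 48/50747 = 0.00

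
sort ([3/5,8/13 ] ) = [ 3/5,8/13] 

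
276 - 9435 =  - 9159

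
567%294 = 273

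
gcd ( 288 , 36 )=36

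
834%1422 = 834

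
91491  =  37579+53912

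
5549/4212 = 1+1337/4212=   1.32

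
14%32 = 14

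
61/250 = 61/250= 0.24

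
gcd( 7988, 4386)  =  2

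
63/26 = 63/26 = 2.42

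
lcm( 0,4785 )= 0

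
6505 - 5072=1433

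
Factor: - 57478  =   - 2^1 * 29^1*991^1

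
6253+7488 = 13741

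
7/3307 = 7/3307  =  0.00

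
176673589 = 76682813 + 99990776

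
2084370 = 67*31110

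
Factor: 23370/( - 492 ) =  - 2^ ( - 1) * 5^1*19^1 = - 95/2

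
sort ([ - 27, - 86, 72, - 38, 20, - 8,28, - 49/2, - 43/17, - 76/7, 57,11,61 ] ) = [ - 86, - 38, - 27 , - 49/2, - 76/7, - 8, -43/17 , 11,20 , 28, 57,  61, 72 ]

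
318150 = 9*35350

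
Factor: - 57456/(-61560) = 14/15=2^1  *  3^( - 1 )* 5^(-1)*7^1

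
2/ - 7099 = - 1 + 7097/7099 = - 0.00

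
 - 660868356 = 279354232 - 940222588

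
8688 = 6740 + 1948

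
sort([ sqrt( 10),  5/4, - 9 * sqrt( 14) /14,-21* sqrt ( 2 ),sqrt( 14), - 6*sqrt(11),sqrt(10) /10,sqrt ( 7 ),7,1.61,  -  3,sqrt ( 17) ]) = [ - 21* sqrt( 2), - 6*sqrt( 11), - 3, - 9*sqrt( 14) /14, sqrt( 10 ) /10,5/4, 1.61,sqrt( 7),sqrt(10),sqrt ( 14),sqrt( 17),7] 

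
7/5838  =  1/834 =0.00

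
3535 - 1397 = 2138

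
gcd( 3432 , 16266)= 6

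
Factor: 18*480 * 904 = 7810560 = 2^9 * 3^3 *5^1 *113^1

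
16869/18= 5623/6 = 937.17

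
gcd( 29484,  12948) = 156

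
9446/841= 9446/841 = 11.23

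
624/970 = 312/485 = 0.64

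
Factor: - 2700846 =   -  2^1*3^2*227^1*661^1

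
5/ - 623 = -5/623 =- 0.01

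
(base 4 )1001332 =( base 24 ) 77m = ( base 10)4222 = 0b1000001111110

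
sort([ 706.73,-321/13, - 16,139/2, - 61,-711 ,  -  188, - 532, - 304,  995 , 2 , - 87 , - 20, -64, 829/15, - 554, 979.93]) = [ - 711, - 554, - 532, - 304, - 188, - 87, - 64, - 61 , - 321/13, - 20, - 16, 2,829/15,  139/2,  706.73 , 979.93,995] 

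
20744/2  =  10372 = 10372.00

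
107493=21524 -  - 85969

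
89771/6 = 89771/6 = 14961.83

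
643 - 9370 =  - 8727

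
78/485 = 78/485  =  0.16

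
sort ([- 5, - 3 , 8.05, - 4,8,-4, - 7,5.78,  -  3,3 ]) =[ - 7, - 5,-4, - 4, - 3, - 3, 3, 5.78,8,  8.05] 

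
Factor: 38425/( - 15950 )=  - 2^( - 1)*11^( - 1) * 53^1 = - 53/22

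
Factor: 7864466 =2^1 * 101^1*38933^1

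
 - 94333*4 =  - 377332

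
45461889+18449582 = 63911471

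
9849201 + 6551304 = 16400505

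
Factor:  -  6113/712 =-2^ ( - 3)*89^( - 1)*6113^1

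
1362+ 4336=5698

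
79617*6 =477702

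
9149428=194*47162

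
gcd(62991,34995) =6999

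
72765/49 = 1485 =1485.00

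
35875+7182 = 43057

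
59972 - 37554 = 22418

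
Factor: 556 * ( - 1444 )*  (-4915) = 3946076560= 2^4 * 5^1 * 19^2*139^1*983^1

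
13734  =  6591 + 7143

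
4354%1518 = 1318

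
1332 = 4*333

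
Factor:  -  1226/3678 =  - 1/3 = - 3^( - 1 )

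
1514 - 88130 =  - 86616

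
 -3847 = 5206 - 9053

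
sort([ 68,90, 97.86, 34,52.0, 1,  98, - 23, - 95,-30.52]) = [- 95, -30.52, - 23, 1,  34, 52.0, 68,90,  97.86, 98 ]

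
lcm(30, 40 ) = 120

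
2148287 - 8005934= - 5857647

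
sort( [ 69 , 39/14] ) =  [ 39/14,  69 ]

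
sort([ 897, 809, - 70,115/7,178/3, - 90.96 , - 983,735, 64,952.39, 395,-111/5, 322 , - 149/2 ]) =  [ - 983, - 90.96, - 149/2, - 70, - 111/5, 115/7, 178/3,  64 , 322,395, 735 , 809, 897,952.39] 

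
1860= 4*465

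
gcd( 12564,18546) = 6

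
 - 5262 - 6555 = -11817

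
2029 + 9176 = 11205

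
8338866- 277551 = 8061315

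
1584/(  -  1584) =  - 1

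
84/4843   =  84/4843 =0.02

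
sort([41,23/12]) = [ 23/12,41]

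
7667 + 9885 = 17552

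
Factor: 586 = 2^1*293^1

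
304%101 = 1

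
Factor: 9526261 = 67^1*142183^1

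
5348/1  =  5348=5348.00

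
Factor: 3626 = 2^1*7^2*37^1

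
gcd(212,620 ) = 4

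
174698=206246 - 31548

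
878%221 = 215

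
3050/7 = 435 + 5/7= 435.71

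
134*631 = 84554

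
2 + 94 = 96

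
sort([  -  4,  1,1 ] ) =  [  -  4,1, 1]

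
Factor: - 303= - 3^1 * 101^1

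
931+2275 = 3206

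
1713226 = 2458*697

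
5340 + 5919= 11259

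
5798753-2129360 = 3669393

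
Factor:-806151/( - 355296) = 2^(-5) * 19^1*3701^(  -  1) * 14143^1 = 268717/118432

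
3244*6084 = 19736496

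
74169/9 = 8241 = 8241.00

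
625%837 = 625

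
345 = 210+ 135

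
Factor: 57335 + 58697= 2^6*7^2*37^1 = 116032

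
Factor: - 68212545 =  - 3^1*5^1*4547503^1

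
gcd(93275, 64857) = 13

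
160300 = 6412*25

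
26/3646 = 13/1823 = 0.01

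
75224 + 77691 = 152915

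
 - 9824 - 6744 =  - 16568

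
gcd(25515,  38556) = 567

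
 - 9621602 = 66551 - 9688153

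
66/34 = 33/17= 1.94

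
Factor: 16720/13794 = 2^3*3^( - 1 )*5^1*11^( - 1 ) = 40/33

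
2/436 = 1/218 = 0.00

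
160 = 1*160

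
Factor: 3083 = 3083^1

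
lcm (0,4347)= 0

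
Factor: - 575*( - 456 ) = 2^3*3^1*5^2*19^1*23^1 = 262200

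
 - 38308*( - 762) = 29190696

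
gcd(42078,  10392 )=6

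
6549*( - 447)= - 2927403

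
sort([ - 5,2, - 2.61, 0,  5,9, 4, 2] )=[  -  5,-2.61,0,2, 2, 4,5 , 9]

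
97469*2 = 194938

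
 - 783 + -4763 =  - 5546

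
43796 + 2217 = 46013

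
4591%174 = 67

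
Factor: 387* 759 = 3^3*11^1*23^1*43^1  =  293733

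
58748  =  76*773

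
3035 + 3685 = 6720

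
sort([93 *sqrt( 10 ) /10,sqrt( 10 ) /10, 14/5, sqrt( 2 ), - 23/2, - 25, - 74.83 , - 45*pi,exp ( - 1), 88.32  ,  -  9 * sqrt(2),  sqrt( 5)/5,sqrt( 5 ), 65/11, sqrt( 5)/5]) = [ - 45*pi, - 74.83, - 25, - 9 * sqrt( 2 ), - 23/2, sqrt( 10 ) /10, exp(- 1 ),  sqrt(5)/5,  sqrt( 5)/5, sqrt( 2 ),sqrt(5),14/5 , 65/11,93*sqrt(10)/10, 88.32]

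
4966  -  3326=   1640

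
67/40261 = 67/40261 = 0.00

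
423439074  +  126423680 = 549862754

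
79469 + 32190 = 111659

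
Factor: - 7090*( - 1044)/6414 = 1233660/1069 = 2^2*3^1*5^1*29^1*709^1*1069^( - 1)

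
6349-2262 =4087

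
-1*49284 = -49284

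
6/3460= 3/1730 = 0.00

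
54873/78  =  703 + 1/2 = 703.50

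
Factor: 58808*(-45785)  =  -2^3* 5^1*  7351^1*9157^1 = -2692524280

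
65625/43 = 1526 + 7/43 = 1526.16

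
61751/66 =935 + 41/66  =  935.62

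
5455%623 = 471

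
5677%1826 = 199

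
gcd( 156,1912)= 4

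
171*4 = 684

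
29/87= 1/3 = 0.33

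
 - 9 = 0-9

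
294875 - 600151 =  - 305276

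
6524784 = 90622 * 72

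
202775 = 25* 8111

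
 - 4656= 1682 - 6338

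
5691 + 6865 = 12556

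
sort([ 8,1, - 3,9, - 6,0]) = [-6,-3 , 0,1, 8,9 ]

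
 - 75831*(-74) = 5611494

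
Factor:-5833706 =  - 2^1*1439^1*2027^1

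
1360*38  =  51680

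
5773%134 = 11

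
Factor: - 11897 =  - 11897^1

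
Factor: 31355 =5^1*6271^1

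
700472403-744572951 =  - 44100548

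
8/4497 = 8/4497 = 0.00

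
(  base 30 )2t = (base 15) 5e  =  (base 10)89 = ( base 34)2l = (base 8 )131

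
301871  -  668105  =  - 366234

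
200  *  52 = 10400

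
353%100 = 53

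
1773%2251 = 1773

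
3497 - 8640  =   - 5143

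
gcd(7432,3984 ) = 8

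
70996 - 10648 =60348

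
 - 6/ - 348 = 1/58 = 0.02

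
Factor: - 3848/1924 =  - 2 = - 2^1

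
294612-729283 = -434671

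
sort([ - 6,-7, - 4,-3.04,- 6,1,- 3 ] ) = [ - 7, - 6, - 6,  -  4, - 3.04, - 3, 1]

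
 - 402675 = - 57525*7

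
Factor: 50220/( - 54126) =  - 2^1*3^2 * 5^1*97^ ( - 1 ) =- 90/97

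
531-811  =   - 280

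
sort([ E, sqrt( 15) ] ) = [E,sqrt( 15 ) ] 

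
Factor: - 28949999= - 13^1*2226923^1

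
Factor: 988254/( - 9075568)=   -  494127/4537784  =  - 2^( - 3) * 3^3*383^( - 1)*1481^( - 1 )*18301^1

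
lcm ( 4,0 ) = 0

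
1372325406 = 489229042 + 883096364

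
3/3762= 1/1254 = 0.00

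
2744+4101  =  6845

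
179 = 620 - 441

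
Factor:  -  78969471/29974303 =-3^1 * 7^1* 17^1*31^(-1 )*221203^1*966913^( - 1 ) 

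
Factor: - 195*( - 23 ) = 4485= 3^1*5^1*13^1*23^1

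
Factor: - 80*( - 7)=2^4*5^1*7^1 = 560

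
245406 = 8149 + 237257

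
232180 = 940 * 247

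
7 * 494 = 3458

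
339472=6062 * 56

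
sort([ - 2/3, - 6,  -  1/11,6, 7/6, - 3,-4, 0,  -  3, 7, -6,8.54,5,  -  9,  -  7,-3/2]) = [ - 9, - 7,-6, - 6, - 4,- 3, - 3, - 3/2, - 2/3, - 1/11, 0,7/6,5,6, 7, 8.54] 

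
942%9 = 6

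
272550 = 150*1817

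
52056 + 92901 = 144957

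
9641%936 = 281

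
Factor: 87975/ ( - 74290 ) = - 45/38 =-  2^ ( - 1) * 3^2 * 5^1*19^ ( - 1 ) 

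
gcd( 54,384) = 6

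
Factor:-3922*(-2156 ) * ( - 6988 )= - 2^5*7^2*11^1*37^1*53^1 * 1747^1 = - 59089354016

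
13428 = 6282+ 7146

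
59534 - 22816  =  36718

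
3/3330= 1/1110=0.00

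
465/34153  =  465/34153  =  0.01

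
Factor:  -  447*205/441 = -30545/147 = -3^( - 1)*5^1*7^(  -  2 )*41^1*149^1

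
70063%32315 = 5433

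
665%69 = 44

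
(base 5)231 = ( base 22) 30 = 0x42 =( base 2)1000010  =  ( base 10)66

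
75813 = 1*75813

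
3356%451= 199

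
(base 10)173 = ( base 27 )6B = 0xad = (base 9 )212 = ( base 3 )20102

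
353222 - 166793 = 186429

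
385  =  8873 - 8488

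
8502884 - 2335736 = 6167148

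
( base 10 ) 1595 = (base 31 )1ke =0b11000111011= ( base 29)1Q0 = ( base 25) 2dk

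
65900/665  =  99 +13/133 = 99.10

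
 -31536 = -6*5256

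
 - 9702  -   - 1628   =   -8074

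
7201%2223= 532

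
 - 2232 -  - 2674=442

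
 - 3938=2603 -6541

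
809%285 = 239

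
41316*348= 14377968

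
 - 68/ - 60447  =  68/60447 = 0.00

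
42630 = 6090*7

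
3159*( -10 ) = -31590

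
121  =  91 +30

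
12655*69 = 873195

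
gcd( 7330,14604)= 2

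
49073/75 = 49073/75 = 654.31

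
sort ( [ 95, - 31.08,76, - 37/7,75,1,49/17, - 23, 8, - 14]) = [ - 31.08, - 23, - 14, - 37/7, 1,49/17,8, 75,76,95 ] 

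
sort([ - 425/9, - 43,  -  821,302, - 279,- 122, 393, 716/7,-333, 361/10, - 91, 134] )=[ - 821, - 333, - 279 , - 122,- 91, - 425/9  ,- 43, 361/10, 716/7, 134, 302, 393 ]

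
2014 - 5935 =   -  3921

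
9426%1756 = 646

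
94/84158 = 47/42079 = 0.00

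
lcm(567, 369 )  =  23247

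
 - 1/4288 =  - 1/4288 = - 0.00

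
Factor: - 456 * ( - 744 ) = 339264 = 2^6*3^2*19^1*31^1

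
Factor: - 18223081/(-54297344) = 2^(-8)*212099^( - 1)* 18223081^1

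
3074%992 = 98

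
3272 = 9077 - 5805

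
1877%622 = 11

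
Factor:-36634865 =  - 5^1* 151^1*48523^1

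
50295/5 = 10059 = 10059.00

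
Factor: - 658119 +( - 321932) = - 980051 = - 983^1*997^1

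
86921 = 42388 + 44533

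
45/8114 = 45/8114=0.01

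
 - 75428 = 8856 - 84284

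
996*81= 80676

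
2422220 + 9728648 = 12150868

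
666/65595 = 222/21865=0.01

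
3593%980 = 653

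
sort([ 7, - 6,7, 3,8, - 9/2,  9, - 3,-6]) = [-6, - 6, - 9/2, - 3, 3,7,7,8, 9 ]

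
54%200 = 54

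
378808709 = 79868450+298940259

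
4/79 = 4/79 = 0.05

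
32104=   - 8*(-4013)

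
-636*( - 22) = 13992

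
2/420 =1/210= 0.00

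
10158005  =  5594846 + 4563159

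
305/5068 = 305/5068 = 0.06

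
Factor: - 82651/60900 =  - 2^( - 2)*3^( - 1 )*5^(-2)*7^( - 1)*29^ ( - 1)*82651^1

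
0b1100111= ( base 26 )3p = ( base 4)1213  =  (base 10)103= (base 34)31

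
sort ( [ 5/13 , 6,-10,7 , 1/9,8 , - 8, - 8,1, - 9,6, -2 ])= [-10,-9,-8,-8, - 2,  1/9, 5/13, 1 , 6,6, 7,8 ] 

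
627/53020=57/4820 = 0.01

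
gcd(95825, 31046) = 1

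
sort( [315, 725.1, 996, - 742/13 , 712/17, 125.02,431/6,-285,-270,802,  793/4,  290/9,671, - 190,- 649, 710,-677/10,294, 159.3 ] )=[-649,  -  285, - 270,-190, -677/10,-742/13, 290/9,712/17, 431/6, 125.02, 159.3,793/4,294, 315, 671, 710  ,  725.1 , 802, 996 ] 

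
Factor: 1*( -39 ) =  - 3^1 * 13^1=- 39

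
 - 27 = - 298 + 271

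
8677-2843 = 5834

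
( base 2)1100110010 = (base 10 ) 818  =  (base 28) 116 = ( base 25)17i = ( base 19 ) 251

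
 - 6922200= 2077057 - 8999257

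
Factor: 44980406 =2^1 * 22490203^1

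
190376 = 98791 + 91585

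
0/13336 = 0 = 0.00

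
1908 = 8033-6125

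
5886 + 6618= 12504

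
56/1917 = 56/1917 = 0.03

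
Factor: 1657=1657^1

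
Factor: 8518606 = 2^1*4259303^1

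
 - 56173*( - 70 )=3932110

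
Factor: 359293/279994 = 2^( - 1)*11^(- 1)*13^ (- 1 )*367^1 = 367/286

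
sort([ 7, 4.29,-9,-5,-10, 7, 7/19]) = [ - 10 ,  -  9, - 5,7/19,4.29,7,7]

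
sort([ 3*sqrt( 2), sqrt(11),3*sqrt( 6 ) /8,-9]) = [-9 , 3*sqrt( 6) /8 , sqrt(11), 3 * sqrt ( 2)] 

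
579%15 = 9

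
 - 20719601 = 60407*( - 343 ) 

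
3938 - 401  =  3537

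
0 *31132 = 0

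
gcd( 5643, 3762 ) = 1881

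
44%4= 0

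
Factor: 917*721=7^2*103^1*131^1= 661157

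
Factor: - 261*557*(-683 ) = 99292491=3^2*29^1*557^1*683^1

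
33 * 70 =2310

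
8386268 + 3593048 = 11979316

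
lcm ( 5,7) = 35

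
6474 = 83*78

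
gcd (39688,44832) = 8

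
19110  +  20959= 40069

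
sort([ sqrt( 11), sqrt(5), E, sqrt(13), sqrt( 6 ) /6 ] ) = [sqrt(6)/6, sqrt( 5),E, sqrt(11 ), sqrt (13) ]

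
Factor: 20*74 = 2^3 *5^1*37^1 = 1480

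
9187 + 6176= 15363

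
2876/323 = 8 + 292/323 = 8.90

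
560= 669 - 109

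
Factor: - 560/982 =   -  280/491 = -2^3*5^1*7^1*491^( - 1)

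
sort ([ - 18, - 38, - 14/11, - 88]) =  [ - 88, - 38, - 18, - 14/11]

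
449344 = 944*476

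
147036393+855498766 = 1002535159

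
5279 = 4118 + 1161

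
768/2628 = 64/219 =0.29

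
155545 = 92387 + 63158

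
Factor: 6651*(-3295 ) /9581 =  -21915045/9581 = -3^2 * 5^1*11^( - 1 ) * 13^( - 1)*67^( - 1)*659^1*739^1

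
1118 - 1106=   12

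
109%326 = 109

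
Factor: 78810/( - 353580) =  - 2^( - 1 )*37^1*83^( - 1 ) = -37/166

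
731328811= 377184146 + 354144665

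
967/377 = 967/377 = 2.56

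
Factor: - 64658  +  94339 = 29681=   67^1*443^1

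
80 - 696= -616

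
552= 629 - 77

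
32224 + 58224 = 90448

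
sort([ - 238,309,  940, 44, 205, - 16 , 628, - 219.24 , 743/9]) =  [- 238 , - 219.24, - 16, 44,743/9,  205,  309 , 628, 940] 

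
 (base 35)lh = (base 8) 1360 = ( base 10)752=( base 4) 23300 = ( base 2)1011110000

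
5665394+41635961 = 47301355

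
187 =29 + 158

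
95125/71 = 1339+56/71 = 1339.79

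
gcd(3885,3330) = 555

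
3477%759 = 441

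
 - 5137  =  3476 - 8613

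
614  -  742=-128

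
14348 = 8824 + 5524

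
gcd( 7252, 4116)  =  196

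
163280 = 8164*20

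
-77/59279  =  -1 + 5382/5389= - 0.00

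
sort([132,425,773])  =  [132 , 425,773 ] 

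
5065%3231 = 1834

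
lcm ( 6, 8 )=24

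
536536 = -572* (  -  938)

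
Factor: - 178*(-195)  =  2^1 *3^1*5^1* 13^1 * 89^1 = 34710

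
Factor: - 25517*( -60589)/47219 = 17^1*19^1 * 23^( - 1)*79^1*2053^( - 1)* 60589^1 = 1546049513/47219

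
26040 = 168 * 155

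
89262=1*89262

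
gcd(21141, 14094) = 7047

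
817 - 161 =656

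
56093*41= 2299813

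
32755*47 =1539485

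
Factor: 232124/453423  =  2^2*3^( - 1)*58031^1*151141^( - 1) 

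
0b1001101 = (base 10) 77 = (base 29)2J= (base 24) 35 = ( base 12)65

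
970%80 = 10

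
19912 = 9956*2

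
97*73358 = 7115726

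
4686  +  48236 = 52922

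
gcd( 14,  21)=7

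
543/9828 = 181/3276 = 0.06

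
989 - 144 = 845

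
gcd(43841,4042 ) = 1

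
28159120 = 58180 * 484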